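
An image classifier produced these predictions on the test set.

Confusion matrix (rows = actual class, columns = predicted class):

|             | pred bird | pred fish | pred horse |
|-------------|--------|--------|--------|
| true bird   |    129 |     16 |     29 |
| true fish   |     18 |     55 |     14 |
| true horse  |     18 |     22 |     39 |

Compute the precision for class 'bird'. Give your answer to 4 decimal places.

0.7818

Take TP from the diagonal, FP from the rest of the 'bird' prediction marginal, FN from the rest of the 'bird' actual marginal.
precision = TP/(TP+FP).
bird: TP=129, FP=18+18=36 → 129/165 = 0.78182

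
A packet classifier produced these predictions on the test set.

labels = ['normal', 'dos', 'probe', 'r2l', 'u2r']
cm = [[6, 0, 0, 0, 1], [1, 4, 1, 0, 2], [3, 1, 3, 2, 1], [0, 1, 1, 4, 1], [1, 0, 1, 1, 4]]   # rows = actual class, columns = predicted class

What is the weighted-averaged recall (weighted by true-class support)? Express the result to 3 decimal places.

Per-class recall (TP/(TP+FN)):
  normal: TP=6, FN=0+0+0+1=1 → 6/7 = 0.8571
  dos: TP=4, FN=1+1+0+2=4 → 4/8 = 0.5000
  probe: TP=3, FN=3+1+2+1=7 → 3/10 = 0.3000
  r2l: TP=4, FN=0+1+1+1=3 → 4/7 = 0.5714
  u2r: TP=4, FN=1+0+1+1=3 → 4/7 = 0.5714
Weighted-recall = Σ (supportᵢ/N)·recallᵢ with N=39: (7/39)·0.8571 + (8/39)·0.5000 + (10/39)·0.3000 + (7/39)·0.5714 + (7/39)·0.5714 = 0.538

0.538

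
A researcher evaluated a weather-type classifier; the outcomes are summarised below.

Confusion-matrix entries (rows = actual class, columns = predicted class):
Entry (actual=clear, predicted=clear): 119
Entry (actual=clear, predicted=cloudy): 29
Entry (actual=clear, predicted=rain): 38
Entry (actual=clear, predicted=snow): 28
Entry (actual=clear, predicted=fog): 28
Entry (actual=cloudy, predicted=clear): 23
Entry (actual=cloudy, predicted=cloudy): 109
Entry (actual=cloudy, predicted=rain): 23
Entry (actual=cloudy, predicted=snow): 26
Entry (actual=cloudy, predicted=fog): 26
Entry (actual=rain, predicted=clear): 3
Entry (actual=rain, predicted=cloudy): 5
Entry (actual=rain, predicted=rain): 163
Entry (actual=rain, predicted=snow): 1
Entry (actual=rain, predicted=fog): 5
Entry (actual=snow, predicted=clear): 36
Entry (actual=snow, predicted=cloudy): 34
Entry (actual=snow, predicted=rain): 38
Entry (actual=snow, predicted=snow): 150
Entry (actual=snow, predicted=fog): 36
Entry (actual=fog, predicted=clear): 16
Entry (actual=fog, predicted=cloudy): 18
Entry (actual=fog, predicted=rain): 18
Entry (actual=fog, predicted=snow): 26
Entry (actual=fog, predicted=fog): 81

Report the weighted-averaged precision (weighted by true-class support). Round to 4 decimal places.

0.5830

Per-class precision (TP/(TP+FP)):
  clear: TP=119, FP=23+3+36+16=78 → 119/197 = 0.60406
  cloudy: TP=109, FP=29+5+34+18=86 → 109/195 = 0.55897
  rain: TP=163, FP=38+23+38+18=117 → 163/280 = 0.58214
  snow: TP=150, FP=28+26+1+26=81 → 150/231 = 0.64935
  fog: TP=81, FP=28+26+5+36=95 → 81/176 = 0.46023
Weighted-precision = Σ (supportᵢ/N)·precisionᵢ with N=1079: (242/1079)·0.60406 + (207/1079)·0.55897 + (177/1079)·0.58214 + (294/1079)·0.64935 + (159/1079)·0.46023 = 0.5830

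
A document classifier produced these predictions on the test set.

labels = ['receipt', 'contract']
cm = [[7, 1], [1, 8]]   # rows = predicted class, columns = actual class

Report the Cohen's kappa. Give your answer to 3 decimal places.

0.764

Observed agreement pₒ = trace/N = 15/17 = 0.8824
Expected agreement pₑ = Σ (rowᵢ·colᵢ)/N² = (8·8 + 9·9)/17² = 0.5017
κ = (pₒ − pₑ)/(1 − pₑ) = (0.8824 − 0.5017)/(1 − 0.5017) = 0.764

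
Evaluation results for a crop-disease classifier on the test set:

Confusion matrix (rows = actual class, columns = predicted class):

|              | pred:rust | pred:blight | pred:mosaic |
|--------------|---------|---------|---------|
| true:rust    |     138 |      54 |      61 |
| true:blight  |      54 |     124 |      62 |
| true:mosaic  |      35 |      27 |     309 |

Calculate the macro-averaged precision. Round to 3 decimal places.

0.643

Per-class precision (TP/(TP+FP)):
  rust: TP=138, FP=54+35=89 → 138/227 = 0.6079
  blight: TP=124, FP=54+27=81 → 124/205 = 0.6049
  mosaic: TP=309, FP=61+62=123 → 309/432 = 0.7153
Macro-precision = mean = (0.6079 + 0.6049 + 0.7153) / 3 = 0.643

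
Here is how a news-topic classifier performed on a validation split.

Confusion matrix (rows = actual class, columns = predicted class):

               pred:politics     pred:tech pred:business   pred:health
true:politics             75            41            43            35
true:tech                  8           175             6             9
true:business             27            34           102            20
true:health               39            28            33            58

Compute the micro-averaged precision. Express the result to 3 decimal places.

0.559

Micro-averaging pools counts across classes: ΣTP=410, ΣFP=323, ΣFN=323.
Micro-precision = TP/(TP+FP) on pooled counts = 0.559 (equals overall accuracy in single-label multiclass).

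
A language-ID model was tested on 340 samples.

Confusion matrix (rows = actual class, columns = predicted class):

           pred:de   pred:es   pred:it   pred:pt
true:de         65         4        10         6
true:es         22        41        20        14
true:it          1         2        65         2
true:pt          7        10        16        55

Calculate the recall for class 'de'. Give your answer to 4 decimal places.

Take TP from the diagonal, FP from the rest of the 'de' prediction marginal, FN from the rest of the 'de' actual marginal.
recall = TP/(TP+FN).
de: TP=65, FN=4+10+6=20 → 65/85 = 0.76471

0.7647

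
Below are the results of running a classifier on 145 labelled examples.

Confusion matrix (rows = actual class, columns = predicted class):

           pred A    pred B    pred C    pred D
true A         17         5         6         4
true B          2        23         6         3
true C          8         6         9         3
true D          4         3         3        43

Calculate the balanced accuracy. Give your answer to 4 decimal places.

0.5913

Balanced accuracy = mean of per-class recall.
  A: recall = 17/32 = 0.53125
  B: recall = 23/34 = 0.67647
  C: recall = 9/26 = 0.34615
  D: recall = 43/53 = 0.81132
Mean = (0.53125 + 0.67647 + 0.34615 + 0.81132) / 4 = 0.5913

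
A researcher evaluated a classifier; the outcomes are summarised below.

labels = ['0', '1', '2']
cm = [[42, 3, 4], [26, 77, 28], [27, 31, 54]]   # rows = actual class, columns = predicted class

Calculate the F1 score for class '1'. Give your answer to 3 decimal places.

0.636

F1 score = 2·TP/(2·TP+FP+FN).
1: TP=77, FP=3+31=34, FN=26+28=54 → 154/242 = 0.6364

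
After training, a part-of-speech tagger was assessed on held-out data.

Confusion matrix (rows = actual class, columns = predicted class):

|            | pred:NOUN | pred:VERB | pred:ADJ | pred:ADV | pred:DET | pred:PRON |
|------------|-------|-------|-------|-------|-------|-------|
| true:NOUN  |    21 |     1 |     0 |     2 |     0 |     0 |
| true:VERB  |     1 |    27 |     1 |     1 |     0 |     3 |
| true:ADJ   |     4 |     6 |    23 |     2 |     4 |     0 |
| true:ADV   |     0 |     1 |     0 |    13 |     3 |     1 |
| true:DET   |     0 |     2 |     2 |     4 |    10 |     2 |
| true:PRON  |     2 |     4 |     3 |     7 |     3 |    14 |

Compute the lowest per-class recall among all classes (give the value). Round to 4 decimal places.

0.4242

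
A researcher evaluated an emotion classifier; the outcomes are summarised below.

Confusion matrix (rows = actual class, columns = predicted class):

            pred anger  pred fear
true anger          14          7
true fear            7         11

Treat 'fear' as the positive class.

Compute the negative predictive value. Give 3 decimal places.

NPV = TN/(TN+FN) = 14/(14+7) = 0.667

0.667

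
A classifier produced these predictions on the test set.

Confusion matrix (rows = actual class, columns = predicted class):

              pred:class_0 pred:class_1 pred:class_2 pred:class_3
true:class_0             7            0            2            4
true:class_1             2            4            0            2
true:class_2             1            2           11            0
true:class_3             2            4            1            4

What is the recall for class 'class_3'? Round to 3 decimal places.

One-vs-rest for 'class_3': TP = diagonal; FP = other classes predicted 'class_3'; FN = 'class_3' predicted as other.
recall = TP/(TP+FN).
class_3: TP=4, FN=2+4+1=7 → 4/11 = 0.3636

0.364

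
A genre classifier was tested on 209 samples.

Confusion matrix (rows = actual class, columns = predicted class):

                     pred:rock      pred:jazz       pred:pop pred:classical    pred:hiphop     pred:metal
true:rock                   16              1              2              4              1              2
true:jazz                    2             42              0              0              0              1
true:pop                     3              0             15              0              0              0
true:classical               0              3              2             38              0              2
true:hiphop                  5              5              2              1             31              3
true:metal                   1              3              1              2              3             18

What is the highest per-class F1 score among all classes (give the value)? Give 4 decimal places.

Per-class F1 score (2·TP/(2·TP+FP+FN)):
  rock: TP=16, FP=2+3+0+5+1=11, FN=1+2+4+1+2=10 → 32/53 = 0.60377
  jazz: TP=42, FP=1+0+3+5+3=12, FN=2+0+0+0+1=3 → 84/99 = 0.84848
  pop: TP=15, FP=2+0+2+2+1=7, FN=3+0+0+0+0=3 → 30/40 = 0.75000
  classical: TP=38, FP=4+0+0+1+2=7, FN=0+3+2+0+2=7 → 76/90 = 0.84444
  hiphop: TP=31, FP=1+0+0+0+3=4, FN=5+5+2+1+3=16 → 62/82 = 0.75610
  metal: TP=18, FP=2+1+0+2+3=8, FN=1+3+1+2+3=10 → 36/54 = 0.66667
Highest is class 'jazz' with F1 score = 0.8485.

0.8485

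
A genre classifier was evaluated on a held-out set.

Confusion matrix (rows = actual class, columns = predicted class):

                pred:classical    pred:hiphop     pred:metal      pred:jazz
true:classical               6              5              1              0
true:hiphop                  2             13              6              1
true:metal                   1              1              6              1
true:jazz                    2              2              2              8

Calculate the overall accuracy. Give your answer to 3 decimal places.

Accuracy = trace / total = (6+13+6+8=33) / 57 = 33/57 = 0.579

0.579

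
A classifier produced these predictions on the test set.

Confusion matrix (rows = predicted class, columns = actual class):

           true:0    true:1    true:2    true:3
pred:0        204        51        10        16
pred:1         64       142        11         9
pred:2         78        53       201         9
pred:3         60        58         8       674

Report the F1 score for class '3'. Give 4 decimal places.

Treat '3' as positive and all other classes as negative.
F1 score = 2·TP/(2·TP+FP+FN).
3: TP=674, FP=60+58+8=126, FN=16+9+9=34 → 1348/1508 = 0.89390

0.8939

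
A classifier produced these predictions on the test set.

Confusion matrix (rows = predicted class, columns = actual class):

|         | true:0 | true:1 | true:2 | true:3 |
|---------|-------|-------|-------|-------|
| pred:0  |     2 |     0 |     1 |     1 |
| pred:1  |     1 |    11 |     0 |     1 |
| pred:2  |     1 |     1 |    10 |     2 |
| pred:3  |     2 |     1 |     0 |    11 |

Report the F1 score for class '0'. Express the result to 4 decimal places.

One-vs-rest for '0': TP = diagonal; FP = other classes predicted '0'; FN = '0' predicted as other.
F1 score = 2·TP/(2·TP+FP+FN).
0: TP=2, FP=0+1+1=2, FN=1+1+2=4 → 4/10 = 0.40000

0.4000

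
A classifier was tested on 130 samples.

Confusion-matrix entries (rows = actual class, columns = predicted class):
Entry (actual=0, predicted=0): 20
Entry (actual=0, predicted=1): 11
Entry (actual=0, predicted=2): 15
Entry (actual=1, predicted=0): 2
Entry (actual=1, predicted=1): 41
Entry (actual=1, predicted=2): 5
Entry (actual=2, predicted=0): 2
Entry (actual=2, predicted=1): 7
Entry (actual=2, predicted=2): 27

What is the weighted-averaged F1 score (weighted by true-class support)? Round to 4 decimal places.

Per-class F1 score (2·TP/(2·TP+FP+FN)):
  0: TP=20, FP=2+2=4, FN=11+15=26 → 40/70 = 0.57143
  1: TP=41, FP=11+7=18, FN=2+5=7 → 82/107 = 0.76636
  2: TP=27, FP=15+5=20, FN=2+7=9 → 54/83 = 0.65060
Weighted-F1 score = Σ (supportᵢ/N)·F1 scoreᵢ with N=130: (46/130)·0.57143 + (48/130)·0.76636 + (36/130)·0.65060 = 0.6653

0.6653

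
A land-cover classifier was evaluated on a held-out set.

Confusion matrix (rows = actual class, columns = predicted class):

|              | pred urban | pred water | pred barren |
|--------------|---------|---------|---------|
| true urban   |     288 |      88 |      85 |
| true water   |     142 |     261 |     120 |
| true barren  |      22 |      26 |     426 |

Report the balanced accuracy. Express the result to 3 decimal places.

0.674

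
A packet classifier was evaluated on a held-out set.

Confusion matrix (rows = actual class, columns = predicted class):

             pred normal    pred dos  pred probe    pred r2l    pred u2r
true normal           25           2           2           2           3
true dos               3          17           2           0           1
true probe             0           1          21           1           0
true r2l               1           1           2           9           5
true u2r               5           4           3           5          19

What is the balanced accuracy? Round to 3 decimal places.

Balanced accuracy = mean of per-class recall.
  normal: recall = 25/34 = 0.7353
  dos: recall = 17/23 = 0.7391
  probe: recall = 21/23 = 0.9130
  r2l: recall = 9/18 = 0.5000
  u2r: recall = 19/36 = 0.5278
Mean = (0.7353 + 0.7391 + 0.9130 + 0.5000 + 0.5278) / 5 = 0.683

0.683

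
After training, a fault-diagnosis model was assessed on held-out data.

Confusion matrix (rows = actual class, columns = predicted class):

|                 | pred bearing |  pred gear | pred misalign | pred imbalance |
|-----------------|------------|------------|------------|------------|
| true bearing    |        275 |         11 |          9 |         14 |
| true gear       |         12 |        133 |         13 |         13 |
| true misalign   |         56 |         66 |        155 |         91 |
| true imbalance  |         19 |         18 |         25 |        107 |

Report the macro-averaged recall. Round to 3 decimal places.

Per-class recall (TP/(TP+FN)):
  bearing: TP=275, FN=11+9+14=34 → 275/309 = 0.8900
  gear: TP=133, FN=12+13+13=38 → 133/171 = 0.7778
  misalign: TP=155, FN=56+66+91=213 → 155/368 = 0.4212
  imbalance: TP=107, FN=19+18+25=62 → 107/169 = 0.6331
Macro-recall = mean = (0.8900 + 0.7778 + 0.4212 + 0.6331) / 4 = 0.681

0.681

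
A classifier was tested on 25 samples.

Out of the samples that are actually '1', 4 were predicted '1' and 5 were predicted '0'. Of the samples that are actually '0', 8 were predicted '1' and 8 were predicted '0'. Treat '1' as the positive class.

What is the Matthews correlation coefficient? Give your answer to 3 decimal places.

MCC = (TP·TN − FP·FN) / √((TP+FP)(TP+FN)(TN+FP)(TN+FN))
Numerator = 4·8 − 8·5 = -8
Denominator = √(12·9·16·13) = √22464 = 149.8800
MCC = -8 / 149.8800 = -0.053

-0.053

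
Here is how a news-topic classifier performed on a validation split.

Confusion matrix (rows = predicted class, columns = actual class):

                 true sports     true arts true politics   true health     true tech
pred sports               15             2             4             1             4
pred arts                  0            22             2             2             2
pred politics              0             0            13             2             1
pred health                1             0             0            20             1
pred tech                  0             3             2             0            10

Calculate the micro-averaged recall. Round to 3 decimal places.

0.748

Micro-averaging pools counts across classes: ΣTP=80, ΣFP=27, ΣFN=27.
Micro-recall = TP/(TP+FN) on pooled counts = 0.748 (equals overall accuracy in single-label multiclass).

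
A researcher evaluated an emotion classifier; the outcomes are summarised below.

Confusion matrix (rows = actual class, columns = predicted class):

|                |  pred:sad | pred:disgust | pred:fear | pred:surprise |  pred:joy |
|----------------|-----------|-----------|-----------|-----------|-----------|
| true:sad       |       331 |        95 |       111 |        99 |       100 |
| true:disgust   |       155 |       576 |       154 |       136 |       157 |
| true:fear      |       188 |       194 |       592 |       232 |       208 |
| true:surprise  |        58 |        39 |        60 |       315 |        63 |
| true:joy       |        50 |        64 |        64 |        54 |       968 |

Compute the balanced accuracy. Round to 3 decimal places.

Balanced accuracy = mean of per-class recall.
  sad: recall = 331/736 = 0.4497
  disgust: recall = 576/1178 = 0.4890
  fear: recall = 592/1414 = 0.4187
  surprise: recall = 315/535 = 0.5888
  joy: recall = 968/1200 = 0.8067
Mean = (0.4497 + 0.4890 + 0.4187 + 0.5888 + 0.8067) / 5 = 0.551

0.551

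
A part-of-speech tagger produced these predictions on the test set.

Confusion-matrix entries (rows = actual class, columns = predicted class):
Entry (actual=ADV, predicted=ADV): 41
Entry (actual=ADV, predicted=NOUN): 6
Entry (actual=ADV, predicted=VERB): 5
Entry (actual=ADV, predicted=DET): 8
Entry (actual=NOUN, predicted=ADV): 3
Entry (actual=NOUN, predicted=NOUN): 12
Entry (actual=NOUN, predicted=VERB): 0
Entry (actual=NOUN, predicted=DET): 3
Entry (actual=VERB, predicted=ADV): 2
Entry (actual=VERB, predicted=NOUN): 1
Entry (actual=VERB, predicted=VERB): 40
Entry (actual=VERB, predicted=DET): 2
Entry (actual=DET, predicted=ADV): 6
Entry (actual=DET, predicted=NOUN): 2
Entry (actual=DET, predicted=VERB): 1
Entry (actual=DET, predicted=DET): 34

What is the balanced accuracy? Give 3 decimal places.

Balanced accuracy = mean of per-class recall.
  ADV: recall = 41/60 = 0.6833
  NOUN: recall = 12/18 = 0.6667
  VERB: recall = 40/45 = 0.8889
  DET: recall = 34/43 = 0.7907
Mean = (0.6833 + 0.6667 + 0.8889 + 0.7907) / 4 = 0.757

0.757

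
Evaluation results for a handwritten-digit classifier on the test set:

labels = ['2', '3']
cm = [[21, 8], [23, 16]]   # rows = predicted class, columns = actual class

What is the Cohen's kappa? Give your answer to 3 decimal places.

Observed agreement pₒ = trace/N = 37/68 = 0.5441
Expected agreement pₑ = Σ (rowᵢ·colᵢ)/N² = (44·29 + 24·39)/68² = 0.4784
κ = (pₒ − pₑ)/(1 − pₑ) = (0.5441 − 0.4784)/(1 − 0.4784) = 0.126

0.126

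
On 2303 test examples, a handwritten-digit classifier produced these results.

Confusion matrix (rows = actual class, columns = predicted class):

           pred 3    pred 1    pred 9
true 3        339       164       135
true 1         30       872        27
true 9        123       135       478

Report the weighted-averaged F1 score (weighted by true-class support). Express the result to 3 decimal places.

Per-class F1 score (2·TP/(2·TP+FP+FN)):
  3: TP=339, FP=30+123=153, FN=164+135=299 → 678/1130 = 0.6000
  1: TP=872, FP=164+135=299, FN=30+27=57 → 1744/2100 = 0.8305
  9: TP=478, FP=135+27=162, FN=123+135=258 → 956/1376 = 0.6948
Weighted-F1 score = Σ (supportᵢ/N)·F1 scoreᵢ with N=2303: (638/2303)·0.6000 + (929/2303)·0.8305 + (736/2303)·0.6948 = 0.723

0.723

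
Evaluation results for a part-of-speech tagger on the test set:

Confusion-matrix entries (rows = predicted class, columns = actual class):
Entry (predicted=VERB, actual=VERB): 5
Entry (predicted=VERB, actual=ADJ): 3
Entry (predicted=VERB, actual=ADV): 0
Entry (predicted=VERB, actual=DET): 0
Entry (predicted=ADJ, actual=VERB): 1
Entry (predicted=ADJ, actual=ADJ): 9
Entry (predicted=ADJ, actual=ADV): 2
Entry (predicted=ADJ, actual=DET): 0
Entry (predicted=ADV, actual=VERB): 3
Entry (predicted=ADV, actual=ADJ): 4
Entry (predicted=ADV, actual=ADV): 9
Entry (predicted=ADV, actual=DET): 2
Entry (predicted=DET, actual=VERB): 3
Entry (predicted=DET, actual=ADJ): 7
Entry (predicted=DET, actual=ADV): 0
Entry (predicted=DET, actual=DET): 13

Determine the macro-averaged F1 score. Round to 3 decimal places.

0.580

Per-class F1 score (2·TP/(2·TP+FP+FN)):
  VERB: TP=5, FP=3+0+0=3, FN=1+3+3=7 → 10/20 = 0.5000
  ADJ: TP=9, FP=1+2+0=3, FN=3+4+7=14 → 18/35 = 0.5143
  ADV: TP=9, FP=3+4+2=9, FN=0+2+0=2 → 18/29 = 0.6207
  DET: TP=13, FP=3+7+0=10, FN=0+0+2=2 → 26/38 = 0.6842
Macro-F1 score = mean = (0.5000 + 0.5143 + 0.6207 + 0.6842) / 4 = 0.580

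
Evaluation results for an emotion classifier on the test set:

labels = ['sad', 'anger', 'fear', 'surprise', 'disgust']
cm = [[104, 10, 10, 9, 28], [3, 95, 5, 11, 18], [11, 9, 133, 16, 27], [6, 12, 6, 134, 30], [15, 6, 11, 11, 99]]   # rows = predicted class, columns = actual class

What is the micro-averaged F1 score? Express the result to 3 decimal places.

Micro-averaging pools counts across classes: ΣTP=565, ΣFP=254, ΣFN=254.
Micro-F1 score = 2·TP/(2·TP+FP+FN) on pooled counts = 0.690 (equals overall accuracy in single-label multiclass).

0.690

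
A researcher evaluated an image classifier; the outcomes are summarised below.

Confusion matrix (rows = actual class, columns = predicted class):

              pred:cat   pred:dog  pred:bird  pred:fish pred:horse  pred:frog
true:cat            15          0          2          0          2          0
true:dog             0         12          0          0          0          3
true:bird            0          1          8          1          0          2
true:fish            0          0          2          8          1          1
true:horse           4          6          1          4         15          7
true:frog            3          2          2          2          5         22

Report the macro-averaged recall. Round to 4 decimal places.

0.6566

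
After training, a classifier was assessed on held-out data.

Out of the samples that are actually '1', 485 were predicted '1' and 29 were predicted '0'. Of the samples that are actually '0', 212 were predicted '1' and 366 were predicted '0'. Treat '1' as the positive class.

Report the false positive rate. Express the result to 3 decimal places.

FPR = FP/(FP+TN) = 212/(212+366) = 0.367

0.367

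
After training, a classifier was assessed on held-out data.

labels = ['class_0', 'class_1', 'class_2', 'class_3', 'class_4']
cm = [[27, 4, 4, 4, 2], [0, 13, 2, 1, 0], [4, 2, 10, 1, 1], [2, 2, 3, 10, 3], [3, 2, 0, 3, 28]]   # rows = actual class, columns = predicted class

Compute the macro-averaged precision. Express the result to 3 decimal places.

0.638

Per-class precision (TP/(TP+FP)):
  class_0: TP=27, FP=0+4+2+3=9 → 27/36 = 0.7500
  class_1: TP=13, FP=4+2+2+2=10 → 13/23 = 0.5652
  class_2: TP=10, FP=4+2+3+0=9 → 10/19 = 0.5263
  class_3: TP=10, FP=4+1+1+3=9 → 10/19 = 0.5263
  class_4: TP=28, FP=2+0+1+3=6 → 28/34 = 0.8235
Macro-precision = mean = (0.7500 + 0.5652 + 0.5263 + 0.5263 + 0.8235) / 5 = 0.638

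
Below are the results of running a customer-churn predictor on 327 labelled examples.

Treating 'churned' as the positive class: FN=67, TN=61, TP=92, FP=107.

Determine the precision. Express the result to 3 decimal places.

0.462

Precision = TP/(TP+FP) = 92/(92+107) = 92/199 = 0.462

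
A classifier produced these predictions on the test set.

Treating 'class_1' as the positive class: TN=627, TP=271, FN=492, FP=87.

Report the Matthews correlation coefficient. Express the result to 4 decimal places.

MCC = (TP·TN − FP·FN) / √((TP+FP)(TP+FN)(TN+FP)(TN+FN))
Numerator = 271·627 − 87·492 = 127113
Denominator = √(358·763·714·1119) = √218240758764 = 467162.4544
MCC = 127113 / 467162.4544 = 0.2721

0.2721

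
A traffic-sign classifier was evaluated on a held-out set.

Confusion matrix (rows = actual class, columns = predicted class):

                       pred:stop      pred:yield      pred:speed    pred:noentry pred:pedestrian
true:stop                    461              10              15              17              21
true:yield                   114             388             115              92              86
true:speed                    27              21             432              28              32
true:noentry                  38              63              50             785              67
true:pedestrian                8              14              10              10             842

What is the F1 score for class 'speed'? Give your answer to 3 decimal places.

F1 score = 2·TP/(2·TP+FP+FN).
speed: TP=432, FP=15+115+50+10=190, FN=27+21+28+32=108 → 864/1162 = 0.7435

0.744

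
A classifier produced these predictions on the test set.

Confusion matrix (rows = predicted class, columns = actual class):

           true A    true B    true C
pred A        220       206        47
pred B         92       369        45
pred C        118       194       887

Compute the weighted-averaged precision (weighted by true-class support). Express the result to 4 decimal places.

Per-class precision (TP/(TP+FP)):
  A: TP=220, FP=206+47=253 → 220/473 = 0.46512
  B: TP=369, FP=92+45=137 → 369/506 = 0.72925
  C: TP=887, FP=118+194=312 → 887/1199 = 0.73978
Weighted-precision = Σ (supportᵢ/N)·precisionᵢ with N=2178: (430/2178)·0.46512 + (769/2178)·0.72925 + (979/2178)·0.73978 = 0.6818

0.6818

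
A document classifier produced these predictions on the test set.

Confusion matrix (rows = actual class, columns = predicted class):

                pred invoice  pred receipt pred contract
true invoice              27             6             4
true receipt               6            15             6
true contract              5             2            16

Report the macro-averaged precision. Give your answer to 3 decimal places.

Per-class precision (TP/(TP+FP)):
  invoice: TP=27, FP=6+5=11 → 27/38 = 0.7105
  receipt: TP=15, FP=6+2=8 → 15/23 = 0.6522
  contract: TP=16, FP=4+6=10 → 16/26 = 0.6154
Macro-precision = mean = (0.7105 + 0.6522 + 0.6154) / 3 = 0.659

0.659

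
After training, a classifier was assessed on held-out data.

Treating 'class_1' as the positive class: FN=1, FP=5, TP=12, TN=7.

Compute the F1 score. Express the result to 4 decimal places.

0.8000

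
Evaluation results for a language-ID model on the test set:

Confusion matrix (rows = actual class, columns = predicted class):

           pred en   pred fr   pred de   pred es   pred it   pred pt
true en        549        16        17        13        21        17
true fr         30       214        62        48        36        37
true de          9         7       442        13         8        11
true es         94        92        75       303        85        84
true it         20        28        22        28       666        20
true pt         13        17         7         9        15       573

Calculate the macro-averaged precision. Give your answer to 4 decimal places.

Per-class precision (TP/(TP+FP)):
  en: TP=549, FP=30+9+94+20+13=166 → 549/715 = 0.76783
  fr: TP=214, FP=16+7+92+28+17=160 → 214/374 = 0.57219
  de: TP=442, FP=17+62+75+22+7=183 → 442/625 = 0.70720
  es: TP=303, FP=13+48+13+28+9=111 → 303/414 = 0.73188
  it: TP=666, FP=21+36+8+85+15=165 → 666/831 = 0.80144
  pt: TP=573, FP=17+37+11+84+20=169 → 573/742 = 0.77224
Macro-precision = mean = (0.76783 + 0.57219 + 0.70720 + 0.73188 + 0.80144 + 0.77224) / 6 = 0.7255

0.7255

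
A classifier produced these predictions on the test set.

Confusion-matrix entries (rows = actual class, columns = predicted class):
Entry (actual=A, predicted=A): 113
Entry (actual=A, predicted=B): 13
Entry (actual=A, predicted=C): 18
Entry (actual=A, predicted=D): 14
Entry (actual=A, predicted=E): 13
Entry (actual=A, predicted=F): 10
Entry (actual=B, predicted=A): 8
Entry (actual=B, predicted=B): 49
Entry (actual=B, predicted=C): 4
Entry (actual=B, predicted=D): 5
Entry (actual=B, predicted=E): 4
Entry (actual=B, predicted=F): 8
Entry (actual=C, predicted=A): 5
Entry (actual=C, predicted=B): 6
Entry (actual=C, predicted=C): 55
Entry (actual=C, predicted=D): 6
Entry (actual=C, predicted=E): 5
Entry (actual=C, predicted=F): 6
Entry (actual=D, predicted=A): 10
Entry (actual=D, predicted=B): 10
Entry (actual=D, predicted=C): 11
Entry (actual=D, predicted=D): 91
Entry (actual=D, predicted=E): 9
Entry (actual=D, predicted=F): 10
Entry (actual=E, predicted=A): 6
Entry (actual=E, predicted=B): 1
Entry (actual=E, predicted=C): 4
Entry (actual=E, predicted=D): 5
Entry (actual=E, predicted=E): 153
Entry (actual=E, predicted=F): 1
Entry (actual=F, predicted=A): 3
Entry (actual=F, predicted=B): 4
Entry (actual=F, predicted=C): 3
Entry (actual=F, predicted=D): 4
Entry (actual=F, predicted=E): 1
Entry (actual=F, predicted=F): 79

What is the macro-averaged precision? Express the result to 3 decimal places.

Per-class precision (TP/(TP+FP)):
  A: TP=113, FP=8+5+10+6+3=32 → 113/145 = 0.7793
  B: TP=49, FP=13+6+10+1+4=34 → 49/83 = 0.5904
  C: TP=55, FP=18+4+11+4+3=40 → 55/95 = 0.5789
  D: TP=91, FP=14+5+6+5+4=34 → 91/125 = 0.7280
  E: TP=153, FP=13+4+5+9+1=32 → 153/185 = 0.8270
  F: TP=79, FP=10+8+6+10+1=35 → 79/114 = 0.6930
Macro-precision = mean = (0.7793 + 0.5904 + 0.5789 + 0.7280 + 0.8270 + 0.6930) / 6 = 0.699

0.699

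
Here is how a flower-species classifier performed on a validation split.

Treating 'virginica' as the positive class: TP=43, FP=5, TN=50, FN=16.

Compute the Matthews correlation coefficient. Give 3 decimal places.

MCC = (TP·TN − FP·FN) / √((TP+FP)(TP+FN)(TN+FP)(TN+FN))
Numerator = 43·50 − 5·16 = 2070
Denominator = √(48·59·55·66) = √10280160 = 3206.2689
MCC = 2070 / 3206.2689 = 0.646

0.646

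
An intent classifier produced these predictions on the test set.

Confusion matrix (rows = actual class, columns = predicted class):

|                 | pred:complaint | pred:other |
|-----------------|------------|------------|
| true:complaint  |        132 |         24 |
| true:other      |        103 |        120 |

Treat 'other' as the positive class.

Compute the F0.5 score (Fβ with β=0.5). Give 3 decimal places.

Fβ = (1+β²)·TP / ((1+β²)·TP + β²·FN + FP), with β²=1/4
= 1.25·120 / (1.25·120 + 0.25·103 + 24) = 0.751

0.751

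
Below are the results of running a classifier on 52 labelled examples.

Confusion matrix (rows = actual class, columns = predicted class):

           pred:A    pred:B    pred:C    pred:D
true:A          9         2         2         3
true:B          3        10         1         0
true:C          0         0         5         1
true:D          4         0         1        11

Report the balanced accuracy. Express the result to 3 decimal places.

0.699

Balanced accuracy = mean of per-class recall.
  A: recall = 9/16 = 0.5625
  B: recall = 10/14 = 0.7143
  C: recall = 5/6 = 0.8333
  D: recall = 11/16 = 0.6875
Mean = (0.5625 + 0.7143 + 0.8333 + 0.6875) / 4 = 0.699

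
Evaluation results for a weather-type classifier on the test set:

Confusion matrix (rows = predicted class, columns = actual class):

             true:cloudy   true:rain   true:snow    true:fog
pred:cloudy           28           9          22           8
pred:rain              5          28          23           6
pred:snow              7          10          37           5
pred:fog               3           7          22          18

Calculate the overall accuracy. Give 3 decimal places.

0.466

Accuracy = trace / total = (28+28+37+18=111) / 238 = 111/238 = 0.466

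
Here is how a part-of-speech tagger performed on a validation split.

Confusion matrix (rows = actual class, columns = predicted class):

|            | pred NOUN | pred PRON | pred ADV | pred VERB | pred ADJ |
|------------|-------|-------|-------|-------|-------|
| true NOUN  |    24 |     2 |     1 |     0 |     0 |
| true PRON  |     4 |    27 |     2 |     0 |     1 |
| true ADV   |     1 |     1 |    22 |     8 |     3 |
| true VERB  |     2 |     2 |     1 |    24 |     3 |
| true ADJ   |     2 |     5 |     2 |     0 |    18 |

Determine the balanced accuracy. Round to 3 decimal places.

Balanced accuracy = mean of per-class recall.
  NOUN: recall = 24/27 = 0.8889
  PRON: recall = 27/34 = 0.7941
  ADV: recall = 22/35 = 0.6286
  VERB: recall = 24/32 = 0.7500
  ADJ: recall = 18/27 = 0.6667
Mean = (0.8889 + 0.7941 + 0.6286 + 0.7500 + 0.6667) / 5 = 0.746

0.746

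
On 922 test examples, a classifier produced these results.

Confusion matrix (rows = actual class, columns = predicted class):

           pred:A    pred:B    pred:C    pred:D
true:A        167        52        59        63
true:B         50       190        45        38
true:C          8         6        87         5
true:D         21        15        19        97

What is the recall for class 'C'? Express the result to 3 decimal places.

0.821

Take TP from the diagonal, FP from the rest of the 'C' prediction marginal, FN from the rest of the 'C' actual marginal.
recall = TP/(TP+FN).
C: TP=87, FN=8+6+5=19 → 87/106 = 0.8208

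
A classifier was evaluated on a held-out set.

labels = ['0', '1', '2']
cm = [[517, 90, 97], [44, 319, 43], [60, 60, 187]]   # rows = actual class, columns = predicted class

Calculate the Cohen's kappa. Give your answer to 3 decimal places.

0.564

Observed agreement pₒ = trace/N = 1023/1417 = 0.7219
Expected agreement pₑ = Σ (rowᵢ·colᵢ)/N² = (704·621 + 406·469 + 307·327)/1417² = 0.3626
κ = (pₒ − pₑ)/(1 − pₑ) = (0.7219 − 0.3626)/(1 − 0.3626) = 0.564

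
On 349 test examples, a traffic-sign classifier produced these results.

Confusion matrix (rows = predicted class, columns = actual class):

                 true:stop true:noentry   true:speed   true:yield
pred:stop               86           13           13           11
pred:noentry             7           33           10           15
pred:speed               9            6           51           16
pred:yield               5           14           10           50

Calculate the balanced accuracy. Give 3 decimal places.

0.614

Balanced accuracy = mean of per-class recall.
  stop: recall = 86/107 = 0.8037
  noentry: recall = 33/66 = 0.5000
  speed: recall = 51/84 = 0.6071
  yield: recall = 50/92 = 0.5435
Mean = (0.8037 + 0.5000 + 0.6071 + 0.5435) / 4 = 0.614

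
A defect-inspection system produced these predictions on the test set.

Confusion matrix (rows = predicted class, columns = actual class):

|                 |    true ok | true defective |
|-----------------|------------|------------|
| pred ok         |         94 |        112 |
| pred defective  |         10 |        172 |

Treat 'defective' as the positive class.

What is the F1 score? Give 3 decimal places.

Precision = TP/(TP+FP) = 172/182 = 0.9451
Recall = TP/(TP+FN) = 172/284 = 0.6056
F1 = 2·TP/(2·TP+FP+FN) = 344/466 = 0.738

0.738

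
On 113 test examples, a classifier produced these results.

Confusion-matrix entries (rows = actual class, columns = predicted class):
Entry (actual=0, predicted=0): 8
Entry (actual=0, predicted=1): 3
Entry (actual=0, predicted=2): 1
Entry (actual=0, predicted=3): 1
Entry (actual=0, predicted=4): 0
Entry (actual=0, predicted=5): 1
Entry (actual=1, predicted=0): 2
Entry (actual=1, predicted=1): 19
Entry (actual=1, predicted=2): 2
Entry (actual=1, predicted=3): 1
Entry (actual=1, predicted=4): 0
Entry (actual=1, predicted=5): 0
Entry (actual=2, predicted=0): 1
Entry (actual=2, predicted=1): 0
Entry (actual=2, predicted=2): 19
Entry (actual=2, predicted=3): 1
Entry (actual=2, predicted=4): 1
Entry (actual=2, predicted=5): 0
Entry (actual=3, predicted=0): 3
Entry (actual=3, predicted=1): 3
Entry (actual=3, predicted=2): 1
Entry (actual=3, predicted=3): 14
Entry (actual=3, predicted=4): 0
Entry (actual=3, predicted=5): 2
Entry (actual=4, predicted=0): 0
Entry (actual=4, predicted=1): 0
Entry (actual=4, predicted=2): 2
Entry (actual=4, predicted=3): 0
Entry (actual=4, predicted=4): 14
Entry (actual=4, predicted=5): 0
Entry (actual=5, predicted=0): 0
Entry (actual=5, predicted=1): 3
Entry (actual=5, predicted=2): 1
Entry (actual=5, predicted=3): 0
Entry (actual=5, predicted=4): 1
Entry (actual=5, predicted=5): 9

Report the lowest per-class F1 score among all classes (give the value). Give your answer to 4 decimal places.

Per-class F1 score (2·TP/(2·TP+FP+FN)):
  0: TP=8, FP=2+1+3+0+0=6, FN=3+1+1+0+1=6 → 16/28 = 0.57143
  1: TP=19, FP=3+0+3+0+3=9, FN=2+2+1+0+0=5 → 38/52 = 0.73077
  2: TP=19, FP=1+2+1+2+1=7, FN=1+0+1+1+0=3 → 38/48 = 0.79167
  3: TP=14, FP=1+1+1+0+0=3, FN=3+3+1+0+2=9 → 28/40 = 0.70000
  4: TP=14, FP=0+0+1+0+1=2, FN=0+0+2+0+0=2 → 28/32 = 0.87500
  5: TP=9, FP=1+0+0+2+0=3, FN=0+3+1+0+1=5 → 18/26 = 0.69231
Lowest is class '0' with F1 score = 0.5714.

0.5714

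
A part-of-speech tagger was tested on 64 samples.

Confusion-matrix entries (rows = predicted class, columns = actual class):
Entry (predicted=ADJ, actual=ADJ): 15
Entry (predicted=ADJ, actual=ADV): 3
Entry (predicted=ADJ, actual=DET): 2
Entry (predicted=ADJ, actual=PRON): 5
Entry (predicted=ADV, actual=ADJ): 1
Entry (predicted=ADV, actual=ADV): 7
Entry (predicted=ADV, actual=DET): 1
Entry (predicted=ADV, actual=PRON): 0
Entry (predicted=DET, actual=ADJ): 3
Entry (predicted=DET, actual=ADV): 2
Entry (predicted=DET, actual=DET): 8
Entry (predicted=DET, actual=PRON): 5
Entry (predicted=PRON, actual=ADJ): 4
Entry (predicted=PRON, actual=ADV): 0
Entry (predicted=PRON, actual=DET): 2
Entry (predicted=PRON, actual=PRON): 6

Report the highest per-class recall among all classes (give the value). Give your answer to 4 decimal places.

Per-class recall (TP/(TP+FN)):
  ADJ: TP=15, FN=1+3+4=8 → 15/23 = 0.65217
  ADV: TP=7, FN=3+2+0=5 → 7/12 = 0.58333
  DET: TP=8, FN=2+1+2=5 → 8/13 = 0.61538
  PRON: TP=6, FN=5+0+5=10 → 6/16 = 0.37500
Highest is class 'ADJ' with recall = 0.6522.

0.6522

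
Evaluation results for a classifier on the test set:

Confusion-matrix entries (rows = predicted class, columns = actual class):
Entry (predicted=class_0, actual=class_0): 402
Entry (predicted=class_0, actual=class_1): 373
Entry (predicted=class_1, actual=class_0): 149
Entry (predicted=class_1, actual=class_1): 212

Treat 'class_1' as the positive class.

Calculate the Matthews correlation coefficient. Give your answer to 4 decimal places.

0.0987

MCC = (TP·TN − FP·FN) / √((TP+FP)(TP+FN)(TN+FP)(TN+FN))
Numerator = 212·402 − 149·373 = 29647
Denominator = √(361·585·551·775) = √90181274625 = 300301.9724
MCC = 29647 / 300301.9724 = 0.0987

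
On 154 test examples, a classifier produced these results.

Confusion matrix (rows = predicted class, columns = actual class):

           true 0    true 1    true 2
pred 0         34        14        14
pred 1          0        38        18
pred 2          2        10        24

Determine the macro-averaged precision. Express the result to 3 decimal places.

0.631

Per-class precision (TP/(TP+FP)):
  0: TP=34, FP=14+14=28 → 34/62 = 0.5484
  1: TP=38, FP=0+18=18 → 38/56 = 0.6786
  2: TP=24, FP=2+10=12 → 24/36 = 0.6667
Macro-precision = mean = (0.5484 + 0.6786 + 0.6667) / 3 = 0.631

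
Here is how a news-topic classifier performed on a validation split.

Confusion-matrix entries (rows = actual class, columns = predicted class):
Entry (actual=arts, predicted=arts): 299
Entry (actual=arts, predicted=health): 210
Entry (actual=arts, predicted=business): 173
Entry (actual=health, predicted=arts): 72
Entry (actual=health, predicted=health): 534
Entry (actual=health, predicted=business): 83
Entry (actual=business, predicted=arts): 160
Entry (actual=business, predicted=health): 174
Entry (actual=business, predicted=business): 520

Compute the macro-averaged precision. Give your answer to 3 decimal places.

0.605

Per-class precision (TP/(TP+FP)):
  arts: TP=299, FP=72+160=232 → 299/531 = 0.5631
  health: TP=534, FP=210+174=384 → 534/918 = 0.5817
  business: TP=520, FP=173+83=256 → 520/776 = 0.6701
Macro-precision = mean = (0.5631 + 0.5817 + 0.6701) / 3 = 0.605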